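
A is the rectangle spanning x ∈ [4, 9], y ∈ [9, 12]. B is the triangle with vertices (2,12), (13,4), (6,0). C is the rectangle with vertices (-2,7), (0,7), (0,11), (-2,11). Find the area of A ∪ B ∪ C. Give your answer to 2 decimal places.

71.36

By inclusion–exclusion:
Individual areas: |A| = 15, |B| = 50, |C| = 8.
|A∩B| = 1.642.
|A∩C| = 0 (no overlap).
|B∩C| = 0.
|A∩B∩C| = 0.
|A ∪ B ∪ C| = 73 − 1.642 + 0 = 71.36.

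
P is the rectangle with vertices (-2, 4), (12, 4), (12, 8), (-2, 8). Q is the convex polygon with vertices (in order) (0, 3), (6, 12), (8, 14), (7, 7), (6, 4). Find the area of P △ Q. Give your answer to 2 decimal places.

52.86

|P| = 56, |Q| = 34, |P∩Q| = 18.5714.
|P △ Q| = |P| + |Q| − 2·|P∩Q| = 56 + 34 − 37.1429 = 52.86.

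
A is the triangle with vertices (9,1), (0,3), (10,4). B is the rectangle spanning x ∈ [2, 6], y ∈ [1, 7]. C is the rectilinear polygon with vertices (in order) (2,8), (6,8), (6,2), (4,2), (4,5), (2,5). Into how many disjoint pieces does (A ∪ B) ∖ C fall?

(A ∪ B) ∖ C is a single connected region.

1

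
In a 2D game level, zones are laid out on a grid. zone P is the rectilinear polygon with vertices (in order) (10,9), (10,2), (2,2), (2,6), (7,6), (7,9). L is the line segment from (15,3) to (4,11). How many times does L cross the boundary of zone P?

2

The segment meets the boundary at (10,6.636), (7,8.818).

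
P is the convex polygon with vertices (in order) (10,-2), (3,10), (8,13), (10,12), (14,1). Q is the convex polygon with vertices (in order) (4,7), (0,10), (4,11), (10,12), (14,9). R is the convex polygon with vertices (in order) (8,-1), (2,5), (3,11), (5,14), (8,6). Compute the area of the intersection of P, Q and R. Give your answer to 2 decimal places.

The intersection is the polygon with vertices (4.923,11.154), (6,11.333), (7.372,7.674), (4.672,7.134), (3,10).
By the shoelace formula its area is 11.17.

11.17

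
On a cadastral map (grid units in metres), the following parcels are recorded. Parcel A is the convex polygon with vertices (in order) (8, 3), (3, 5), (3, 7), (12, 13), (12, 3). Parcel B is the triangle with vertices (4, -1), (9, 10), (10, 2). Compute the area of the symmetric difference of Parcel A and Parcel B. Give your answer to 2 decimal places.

|Parcel A| = 58, |Parcel B| = 25.5, |Parcel A∩Parcel B| = 13.3933.
|Parcel A △ Parcel B| = |Parcel A| + |Parcel B| − 2·|Parcel A∩Parcel B| = 58 + 25.5 − 26.7865 = 56.71.

56.71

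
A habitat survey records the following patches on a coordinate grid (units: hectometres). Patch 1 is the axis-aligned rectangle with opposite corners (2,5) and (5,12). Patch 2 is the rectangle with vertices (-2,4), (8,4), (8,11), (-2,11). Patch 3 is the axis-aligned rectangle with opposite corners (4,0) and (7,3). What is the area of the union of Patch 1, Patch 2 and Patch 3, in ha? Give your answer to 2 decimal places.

By inclusion–exclusion:
Individual areas: |Patch 1| = 21, |Patch 2| = 70, |Patch 3| = 9.
|Patch 1∩Patch 2|: x∈[2,5], y∈[5,11] → 3·6 = 18.
|Patch 1∩Patch 3| = 0 (no overlap).
|Patch 2∩Patch 3| = 0 (no overlap).
|Patch 1∩Patch 2∩Patch 3| = 0.
|Patch 1 ∪ Patch 2 ∪ Patch 3| = 100 − 18 + 0 = 82.00.

82.00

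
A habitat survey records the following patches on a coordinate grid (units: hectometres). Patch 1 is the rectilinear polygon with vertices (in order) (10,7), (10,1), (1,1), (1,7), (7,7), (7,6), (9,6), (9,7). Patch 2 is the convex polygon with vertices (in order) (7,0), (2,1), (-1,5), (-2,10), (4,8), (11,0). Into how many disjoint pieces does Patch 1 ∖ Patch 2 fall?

2

Patch 1 ∖ Patch 2 splits into 2 disjoint pieces (area 13.0089, area 0.6667).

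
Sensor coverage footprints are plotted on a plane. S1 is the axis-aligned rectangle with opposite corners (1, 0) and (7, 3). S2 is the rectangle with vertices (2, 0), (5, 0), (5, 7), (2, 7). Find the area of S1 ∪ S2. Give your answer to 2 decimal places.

30.00

By inclusion–exclusion:
Individual areas: |S1| = 18, |S2| = 21.
|S1∩S2|: x∈[2,5], y∈[0,3] → 3·3 = 9.
|S1 ∪ S2| = 39 − 9 = 30.00.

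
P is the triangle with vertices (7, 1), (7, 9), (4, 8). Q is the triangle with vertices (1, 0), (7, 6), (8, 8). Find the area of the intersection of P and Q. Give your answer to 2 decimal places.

The intersection is the polygon with vertices (7,6), (5.5,4.5), (5.315,4.931), (7,6.857).
By the shoelace formula its area is 1.18.

1.18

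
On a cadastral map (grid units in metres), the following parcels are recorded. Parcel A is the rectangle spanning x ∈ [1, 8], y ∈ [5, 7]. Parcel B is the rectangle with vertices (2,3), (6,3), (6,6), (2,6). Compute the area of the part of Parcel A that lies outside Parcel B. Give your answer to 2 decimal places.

|Parcel A∩Parcel B|: x∈[2,6], y∈[5,6] → 4·1 = 4.
|Parcel A| = 14.
|Parcel A ∖ Parcel B| = |Parcel A| − |Parcel A∩Parcel B| = 14 − 4 = 10.00.

10.00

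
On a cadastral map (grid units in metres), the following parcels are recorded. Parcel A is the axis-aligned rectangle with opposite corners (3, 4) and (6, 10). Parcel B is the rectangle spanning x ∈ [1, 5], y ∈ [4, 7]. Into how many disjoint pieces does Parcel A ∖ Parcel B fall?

1

Parcel A ∖ Parcel B is a single connected region.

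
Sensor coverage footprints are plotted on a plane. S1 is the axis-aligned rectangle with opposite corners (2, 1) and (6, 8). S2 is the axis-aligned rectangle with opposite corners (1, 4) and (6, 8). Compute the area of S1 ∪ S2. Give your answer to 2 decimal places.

By inclusion–exclusion:
Individual areas: |S1| = 28, |S2| = 20.
|S1∩S2|: x∈[2,6], y∈[4,8] → 4·4 = 16.
|S1 ∪ S2| = 48 − 16 = 32.00.

32.00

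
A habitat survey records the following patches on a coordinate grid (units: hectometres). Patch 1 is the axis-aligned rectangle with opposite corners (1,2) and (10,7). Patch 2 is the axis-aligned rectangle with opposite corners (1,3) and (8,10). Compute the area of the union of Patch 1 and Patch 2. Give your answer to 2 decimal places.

By inclusion–exclusion:
Individual areas: |Patch 1| = 45, |Patch 2| = 49.
|Patch 1∩Patch 2|: x∈[1,8], y∈[3,7] → 7·4 = 28.
|Patch 1 ∪ Patch 2| = 94 − 28 = 66.00.

66.00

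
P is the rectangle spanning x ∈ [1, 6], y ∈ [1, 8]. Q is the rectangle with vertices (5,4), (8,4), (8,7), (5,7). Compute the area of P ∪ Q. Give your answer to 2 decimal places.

By inclusion–exclusion:
Individual areas: |P| = 35, |Q| = 9.
|P∩Q|: x∈[5,6], y∈[4,7] → 1·3 = 3.
|P ∪ Q| = 44 − 3 = 41.00.

41.00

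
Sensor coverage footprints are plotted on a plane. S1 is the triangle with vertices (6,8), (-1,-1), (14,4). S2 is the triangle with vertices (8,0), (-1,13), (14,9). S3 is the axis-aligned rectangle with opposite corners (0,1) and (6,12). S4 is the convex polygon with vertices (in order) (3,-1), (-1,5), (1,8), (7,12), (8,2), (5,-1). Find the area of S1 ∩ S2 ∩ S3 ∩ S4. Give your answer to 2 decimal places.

4.78

The intersection is the polygon with vertices (6,8), (6,2.889), (4.128,5.593).
By the shoelace formula its area is 4.78.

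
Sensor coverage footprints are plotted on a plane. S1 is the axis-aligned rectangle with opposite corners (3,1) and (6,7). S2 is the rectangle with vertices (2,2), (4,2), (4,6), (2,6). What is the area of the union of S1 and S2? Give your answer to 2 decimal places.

By inclusion–exclusion:
Individual areas: |S1| = 18, |S2| = 8.
|S1∩S2|: x∈[3,4], y∈[2,6] → 1·4 = 4.
|S1 ∪ S2| = 26 − 4 = 22.00.

22.00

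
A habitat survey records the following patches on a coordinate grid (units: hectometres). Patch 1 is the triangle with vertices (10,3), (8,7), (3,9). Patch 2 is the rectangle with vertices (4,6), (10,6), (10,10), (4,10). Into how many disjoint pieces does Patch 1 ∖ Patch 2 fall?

2

Patch 1 ∖ Patch 2 splits into 2 disjoint pieces (area 3, area 0.2286).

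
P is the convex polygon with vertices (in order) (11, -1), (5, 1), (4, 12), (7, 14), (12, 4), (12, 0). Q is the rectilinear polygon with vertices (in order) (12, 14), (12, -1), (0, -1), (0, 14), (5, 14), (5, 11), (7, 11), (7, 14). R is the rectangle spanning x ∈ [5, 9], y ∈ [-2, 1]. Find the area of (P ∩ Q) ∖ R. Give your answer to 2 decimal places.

|P ∩ Q| = 73.3333.
|(P ∩ Q) ∩ R| = 2.6667.
|(P ∩ Q) ∖ R| = 73.3333 − 2.6667 = 70.67.

70.67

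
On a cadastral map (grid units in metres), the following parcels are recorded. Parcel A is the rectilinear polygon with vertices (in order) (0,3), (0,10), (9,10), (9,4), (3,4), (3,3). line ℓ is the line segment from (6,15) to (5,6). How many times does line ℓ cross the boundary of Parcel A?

The segment meets the boundary at (5.444,10).

1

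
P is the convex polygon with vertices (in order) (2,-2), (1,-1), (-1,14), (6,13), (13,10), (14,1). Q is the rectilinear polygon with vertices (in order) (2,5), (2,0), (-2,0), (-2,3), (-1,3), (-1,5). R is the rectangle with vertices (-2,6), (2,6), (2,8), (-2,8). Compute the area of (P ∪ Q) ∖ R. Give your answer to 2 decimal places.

|P ∪ Q| = 185.6667.
|(P ∪ Q) ∩ R| = 4.1333.
|(P ∪ Q) ∖ R| = 185.6667 − 4.1333 = 181.53.

181.53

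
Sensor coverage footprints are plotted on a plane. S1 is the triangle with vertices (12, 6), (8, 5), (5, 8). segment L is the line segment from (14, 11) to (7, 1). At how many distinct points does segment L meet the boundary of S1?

The segment meets the boundary at (10.75,6.357), (10.182,5.545).

2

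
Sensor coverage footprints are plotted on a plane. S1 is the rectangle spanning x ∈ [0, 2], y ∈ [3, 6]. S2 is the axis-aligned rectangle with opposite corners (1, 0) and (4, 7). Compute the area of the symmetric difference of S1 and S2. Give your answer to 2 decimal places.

|S1∩S2|: x∈[1,2], y∈[3,6] → 1·3 = 3.
|S1 △ S2| = |S1| + |S2| − 2·|S1∩S2| = 6 + 21 − 6 = 21.00.

21.00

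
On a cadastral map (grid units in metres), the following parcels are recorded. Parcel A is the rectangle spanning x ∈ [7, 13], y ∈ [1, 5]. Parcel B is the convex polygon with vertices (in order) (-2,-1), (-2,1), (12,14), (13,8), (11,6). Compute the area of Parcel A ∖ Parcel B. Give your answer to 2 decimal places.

22.76

|Parcel A| = 24, |Parcel A∩Parcel B| = 1.2363.
|Parcel A ∖ Parcel B| = |Parcel A| − |Parcel A∩Parcel B| = 24 − 1.2363 = 22.76.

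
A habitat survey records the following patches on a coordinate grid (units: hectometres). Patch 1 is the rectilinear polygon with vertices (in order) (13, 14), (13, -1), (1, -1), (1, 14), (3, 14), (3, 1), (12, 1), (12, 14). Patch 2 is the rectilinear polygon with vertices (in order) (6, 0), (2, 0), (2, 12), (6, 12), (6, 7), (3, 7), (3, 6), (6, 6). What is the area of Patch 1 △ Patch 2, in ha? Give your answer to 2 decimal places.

|Patch 1| = 63, |Patch 2| = 45, |Patch 1∩Patch 2| = 15.
|Patch 1 △ Patch 2| = |Patch 1| + |Patch 2| − 2·|Patch 1∩Patch 2| = 63 + 45 − 30 = 78.00.

78.00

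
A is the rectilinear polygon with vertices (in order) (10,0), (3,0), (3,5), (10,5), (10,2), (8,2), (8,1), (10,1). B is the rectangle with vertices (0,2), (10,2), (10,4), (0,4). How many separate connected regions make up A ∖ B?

A ∖ B splits into 2 disjoint pieces (area 12, area 7).

2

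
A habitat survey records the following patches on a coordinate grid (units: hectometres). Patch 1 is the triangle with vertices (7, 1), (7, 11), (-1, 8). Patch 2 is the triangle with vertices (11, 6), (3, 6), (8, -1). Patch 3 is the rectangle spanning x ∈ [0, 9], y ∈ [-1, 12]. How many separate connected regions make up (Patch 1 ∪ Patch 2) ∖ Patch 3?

(Patch 1 ∪ Patch 2) ∖ Patch 3 splits into 2 disjoint pieces (area 0.625, area 4.6667).

2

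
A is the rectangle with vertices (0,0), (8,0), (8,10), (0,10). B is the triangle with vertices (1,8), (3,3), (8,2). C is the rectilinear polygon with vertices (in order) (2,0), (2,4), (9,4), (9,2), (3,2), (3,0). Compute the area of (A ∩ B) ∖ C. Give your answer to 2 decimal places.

|A ∩ B| = 11.5.
|(A ∩ B) ∩ C| = 5.3667.
|(A ∩ B) ∖ C| = 11.5 − 5.3667 = 6.13.

6.13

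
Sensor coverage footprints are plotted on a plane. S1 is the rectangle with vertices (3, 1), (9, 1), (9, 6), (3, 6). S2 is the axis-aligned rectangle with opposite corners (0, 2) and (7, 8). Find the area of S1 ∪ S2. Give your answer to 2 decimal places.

By inclusion–exclusion:
Individual areas: |S1| = 30, |S2| = 42.
|S1∩S2|: x∈[3,7], y∈[2,6] → 4·4 = 16.
|S1 ∪ S2| = 72 − 16 = 56.00.

56.00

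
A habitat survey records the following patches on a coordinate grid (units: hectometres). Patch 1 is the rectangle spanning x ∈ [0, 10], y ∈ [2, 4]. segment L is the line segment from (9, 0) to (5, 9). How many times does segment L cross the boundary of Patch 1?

2

The segment meets the boundary at (7.222,4), (8.111,2).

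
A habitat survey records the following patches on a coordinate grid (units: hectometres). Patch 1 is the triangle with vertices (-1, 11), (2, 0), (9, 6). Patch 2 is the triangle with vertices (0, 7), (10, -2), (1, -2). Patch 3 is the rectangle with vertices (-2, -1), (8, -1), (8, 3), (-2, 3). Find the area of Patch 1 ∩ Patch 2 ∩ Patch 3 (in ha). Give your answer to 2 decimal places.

The intersection is the polygon with vertices (1.182,3), (4.444,3), (4.959,2.537), (2,0).
By the shoelace formula its area is 6.23.

6.23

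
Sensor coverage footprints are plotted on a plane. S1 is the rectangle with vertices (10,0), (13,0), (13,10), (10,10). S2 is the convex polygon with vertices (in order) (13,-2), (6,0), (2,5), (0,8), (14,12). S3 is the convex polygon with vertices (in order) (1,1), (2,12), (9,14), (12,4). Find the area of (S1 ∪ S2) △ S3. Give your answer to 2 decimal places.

|S1 ∪ S2| = 119.
|(S1 ∪ S2) ∩ S3| = 62.862.
|(S1 ∪ S2) △ S3| = 119 + 97 − 125.724 = 90.28.

90.28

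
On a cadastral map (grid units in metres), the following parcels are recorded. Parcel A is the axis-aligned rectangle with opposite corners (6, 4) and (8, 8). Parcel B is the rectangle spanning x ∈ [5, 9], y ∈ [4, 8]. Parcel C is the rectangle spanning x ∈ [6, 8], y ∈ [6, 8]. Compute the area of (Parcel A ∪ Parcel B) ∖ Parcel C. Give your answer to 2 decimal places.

12.00

|Parcel A ∪ Parcel B| = 16.
|(Parcel A ∪ Parcel B) ∩ Parcel C| = 4.
|(Parcel A ∪ Parcel B) ∖ Parcel C| = 16 − 4 = 12.00.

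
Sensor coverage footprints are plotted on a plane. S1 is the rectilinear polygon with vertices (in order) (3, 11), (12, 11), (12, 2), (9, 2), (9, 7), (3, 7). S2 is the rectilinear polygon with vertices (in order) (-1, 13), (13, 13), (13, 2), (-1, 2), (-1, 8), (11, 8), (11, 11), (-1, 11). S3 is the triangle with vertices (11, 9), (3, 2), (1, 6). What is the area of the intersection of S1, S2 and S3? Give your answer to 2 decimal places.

3.29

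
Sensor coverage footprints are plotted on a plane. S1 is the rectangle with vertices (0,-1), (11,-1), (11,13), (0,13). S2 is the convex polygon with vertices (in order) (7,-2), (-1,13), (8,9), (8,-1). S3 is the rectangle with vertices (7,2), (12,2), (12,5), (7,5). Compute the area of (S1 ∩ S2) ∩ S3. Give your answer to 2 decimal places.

The region (S1 ∩ S2) ∩ S3 is the polygon with vertices (8,2), (7,2), (7,5), (8,5).
By the shoelace formula its area is 3.00.

3.00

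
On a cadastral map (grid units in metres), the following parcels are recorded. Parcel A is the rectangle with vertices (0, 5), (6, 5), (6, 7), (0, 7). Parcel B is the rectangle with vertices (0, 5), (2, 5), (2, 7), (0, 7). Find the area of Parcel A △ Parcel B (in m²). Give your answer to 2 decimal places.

8.00

|Parcel A∩Parcel B|: x∈[0,2], y∈[5,7] → 2·2 = 4.
|Parcel A △ Parcel B| = |Parcel A| + |Parcel B| − 2·|Parcel A∩Parcel B| = 12 + 4 − 8 = 8.00.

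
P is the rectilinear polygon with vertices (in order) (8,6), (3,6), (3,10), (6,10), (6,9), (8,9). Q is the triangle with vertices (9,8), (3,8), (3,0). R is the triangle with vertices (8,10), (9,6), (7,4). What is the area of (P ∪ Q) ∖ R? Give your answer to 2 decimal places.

30.35

|P ∪ Q| = 32.1667.
|(P ∪ Q) ∩ R| = 1.8155.
|(P ∪ Q) ∖ R| = 32.1667 − 1.8155 = 30.35.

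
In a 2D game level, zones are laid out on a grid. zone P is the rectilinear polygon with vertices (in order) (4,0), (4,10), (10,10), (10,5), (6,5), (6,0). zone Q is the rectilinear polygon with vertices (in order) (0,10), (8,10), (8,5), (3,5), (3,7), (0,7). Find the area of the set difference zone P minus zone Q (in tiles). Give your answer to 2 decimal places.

20.00

|zone P| = 40, |zone P∩zone Q| = 20.
|zone P ∖ zone Q| = |zone P| − |zone P∩zone Q| = 40 − 20 = 20.00.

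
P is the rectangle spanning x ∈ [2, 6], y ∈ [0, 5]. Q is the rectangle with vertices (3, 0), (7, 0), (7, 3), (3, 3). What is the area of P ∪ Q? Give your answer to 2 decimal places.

By inclusion–exclusion:
Individual areas: |P| = 20, |Q| = 12.
|P∩Q|: x∈[3,6], y∈[0,3] → 3·3 = 9.
|P ∪ Q| = 32 − 9 = 23.00.

23.00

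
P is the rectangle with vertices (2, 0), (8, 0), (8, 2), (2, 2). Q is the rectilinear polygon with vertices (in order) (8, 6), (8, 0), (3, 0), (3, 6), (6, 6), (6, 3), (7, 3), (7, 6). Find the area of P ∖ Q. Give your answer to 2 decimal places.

|P| = 12, |P∩Q| = 10.
|P ∖ Q| = |P| − |P∩Q| = 12 − 10 = 2.00.

2.00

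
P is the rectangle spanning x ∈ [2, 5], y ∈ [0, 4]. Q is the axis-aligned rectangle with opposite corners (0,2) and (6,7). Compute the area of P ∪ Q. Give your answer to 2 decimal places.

36.00

By inclusion–exclusion:
Individual areas: |P| = 12, |Q| = 30.
|P∩Q|: x∈[2,5], y∈[2,4] → 3·2 = 6.
|P ∪ Q| = 42 − 6 = 36.00.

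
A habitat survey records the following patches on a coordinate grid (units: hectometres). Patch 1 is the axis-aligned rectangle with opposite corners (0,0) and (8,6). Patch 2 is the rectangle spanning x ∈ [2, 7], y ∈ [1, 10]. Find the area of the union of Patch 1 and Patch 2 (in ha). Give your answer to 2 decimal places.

68.00

By inclusion–exclusion:
Individual areas: |Patch 1| = 48, |Patch 2| = 45.
|Patch 1∩Patch 2|: x∈[2,7], y∈[1,6] → 5·5 = 25.
|Patch 1 ∪ Patch 2| = 93 − 25 = 68.00.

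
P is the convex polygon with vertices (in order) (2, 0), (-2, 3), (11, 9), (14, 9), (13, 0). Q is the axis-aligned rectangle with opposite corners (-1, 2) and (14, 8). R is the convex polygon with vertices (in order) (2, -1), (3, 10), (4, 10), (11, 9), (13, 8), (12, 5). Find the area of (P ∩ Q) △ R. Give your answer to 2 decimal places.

|P ∩ Q| = 64.9776.
|(P ∩ Q) ∩ R| = 42.0119.
|(P ∩ Q) △ R| = 64.9776 + 71.5 − 84.0238 = 52.45.

52.45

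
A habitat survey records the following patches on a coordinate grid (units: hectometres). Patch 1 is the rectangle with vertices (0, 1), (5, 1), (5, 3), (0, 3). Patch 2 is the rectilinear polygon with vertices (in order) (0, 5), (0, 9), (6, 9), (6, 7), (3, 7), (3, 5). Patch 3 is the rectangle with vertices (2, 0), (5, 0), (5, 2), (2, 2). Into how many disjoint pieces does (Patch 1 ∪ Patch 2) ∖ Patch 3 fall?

(Patch 1 ∪ Patch 2) ∖ Patch 3 splits into 2 disjoint pieces (area 7, area 18).

2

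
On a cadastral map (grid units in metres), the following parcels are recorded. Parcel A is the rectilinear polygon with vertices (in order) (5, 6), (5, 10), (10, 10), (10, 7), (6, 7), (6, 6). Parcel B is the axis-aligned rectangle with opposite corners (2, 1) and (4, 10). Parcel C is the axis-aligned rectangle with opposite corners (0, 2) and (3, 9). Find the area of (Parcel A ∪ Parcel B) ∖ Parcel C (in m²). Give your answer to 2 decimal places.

27.00

|Parcel A ∪ Parcel B| = 34.
|(Parcel A ∪ Parcel B) ∩ Parcel C| = 7.
|(Parcel A ∪ Parcel B) ∖ Parcel C| = 34 − 7 = 27.00.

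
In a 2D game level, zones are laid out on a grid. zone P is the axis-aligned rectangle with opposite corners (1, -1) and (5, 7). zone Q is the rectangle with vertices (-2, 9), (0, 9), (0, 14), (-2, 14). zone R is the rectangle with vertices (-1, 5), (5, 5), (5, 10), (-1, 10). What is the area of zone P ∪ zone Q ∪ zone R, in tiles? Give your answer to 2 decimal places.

63.00

By inclusion–exclusion:
Individual areas: |zone P| = 32, |zone Q| = 10, |zone R| = 30.
|zone P∩zone Q| = 0 (no overlap).
|zone P∩zone R|: x∈[1,5], y∈[5,7] → 4·2 = 8.
|zone Q∩zone R|: x∈[-1,0], y∈[9,10] → 1·1 = 1.
|zone P∩zone Q∩zone R| = 0.
|zone P ∪ zone Q ∪ zone R| = 72 − 9 + 0 = 63.00.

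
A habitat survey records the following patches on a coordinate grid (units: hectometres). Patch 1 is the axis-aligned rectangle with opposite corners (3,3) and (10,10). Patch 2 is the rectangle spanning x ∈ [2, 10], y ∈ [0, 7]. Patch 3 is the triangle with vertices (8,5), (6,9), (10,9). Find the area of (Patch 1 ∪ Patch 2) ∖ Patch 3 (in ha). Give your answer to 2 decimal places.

69.00

|Patch 1 ∪ Patch 2| = 77.
|(Patch 1 ∪ Patch 2) ∩ Patch 3| = 8.
|(Patch 1 ∪ Patch 2) ∖ Patch 3| = 77 − 8 = 69.00.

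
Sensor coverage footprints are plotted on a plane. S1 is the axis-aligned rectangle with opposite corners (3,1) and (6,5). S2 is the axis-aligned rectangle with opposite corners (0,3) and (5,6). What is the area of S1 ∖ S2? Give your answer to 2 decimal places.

|S1∩S2|: x∈[3,5], y∈[3,5] → 2·2 = 4.
|S1| = 12.
|S1 ∖ S2| = |S1| − |S1∩S2| = 12 − 4 = 8.00.

8.00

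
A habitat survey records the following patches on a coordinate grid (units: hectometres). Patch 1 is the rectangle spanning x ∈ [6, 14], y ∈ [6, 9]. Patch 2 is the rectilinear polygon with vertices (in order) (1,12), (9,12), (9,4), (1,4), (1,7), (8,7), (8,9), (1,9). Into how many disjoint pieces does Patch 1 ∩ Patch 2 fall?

1

Patch 1 ∩ Patch 2 is a single connected region.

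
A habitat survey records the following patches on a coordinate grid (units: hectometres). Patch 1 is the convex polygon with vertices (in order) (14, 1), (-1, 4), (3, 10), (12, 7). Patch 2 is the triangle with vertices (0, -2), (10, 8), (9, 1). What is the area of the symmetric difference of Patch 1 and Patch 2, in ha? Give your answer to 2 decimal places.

78.37

|Patch 1| = 75, |Patch 2| = 30, |Patch 1∩Patch 2| = 13.3131.
|Patch 1 △ Patch 2| = |Patch 1| + |Patch 2| − 2·|Patch 1∩Patch 2| = 75 + 30 − 26.6263 = 78.37.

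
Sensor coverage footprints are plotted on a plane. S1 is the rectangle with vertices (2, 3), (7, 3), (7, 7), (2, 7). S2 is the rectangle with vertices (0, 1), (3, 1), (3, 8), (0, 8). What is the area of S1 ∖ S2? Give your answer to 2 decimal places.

16.00

|S1∩S2|: x∈[2,3], y∈[3,7] → 1·4 = 4.
|S1| = 20.
|S1 ∖ S2| = |S1| − |S1∩S2| = 20 − 4 = 16.00.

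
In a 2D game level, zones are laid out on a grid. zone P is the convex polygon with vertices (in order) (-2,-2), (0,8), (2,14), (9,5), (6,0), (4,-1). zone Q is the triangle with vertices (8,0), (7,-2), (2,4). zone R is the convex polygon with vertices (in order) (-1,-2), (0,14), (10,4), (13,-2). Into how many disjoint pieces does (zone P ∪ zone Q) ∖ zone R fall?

2

(zone P ∪ zone Q) ∖ zone R splits into 2 disjoint pieces (area 7.5, area 3.5522).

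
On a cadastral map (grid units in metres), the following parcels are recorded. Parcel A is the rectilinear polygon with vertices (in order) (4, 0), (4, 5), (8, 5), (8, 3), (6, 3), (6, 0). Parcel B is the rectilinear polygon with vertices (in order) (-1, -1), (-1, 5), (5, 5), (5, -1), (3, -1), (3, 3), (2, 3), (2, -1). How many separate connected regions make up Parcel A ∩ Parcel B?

1

Parcel A ∩ Parcel B is a single connected region.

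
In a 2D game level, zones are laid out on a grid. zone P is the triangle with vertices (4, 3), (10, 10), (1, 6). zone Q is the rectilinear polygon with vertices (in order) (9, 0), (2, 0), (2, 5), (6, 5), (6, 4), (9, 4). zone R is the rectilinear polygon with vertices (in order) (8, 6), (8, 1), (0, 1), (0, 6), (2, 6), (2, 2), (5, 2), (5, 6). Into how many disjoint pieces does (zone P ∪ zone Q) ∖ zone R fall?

(zone P ∪ zone Q) ∖ zone R splits into 2 disjoint pieces (area 23.1429, area 10).

2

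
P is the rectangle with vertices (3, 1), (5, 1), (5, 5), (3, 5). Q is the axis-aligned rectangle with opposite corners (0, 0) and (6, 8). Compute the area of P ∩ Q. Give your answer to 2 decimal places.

|P∩Q|: x∈[3,5], y∈[1,5] → 2·4 = 8.

8.00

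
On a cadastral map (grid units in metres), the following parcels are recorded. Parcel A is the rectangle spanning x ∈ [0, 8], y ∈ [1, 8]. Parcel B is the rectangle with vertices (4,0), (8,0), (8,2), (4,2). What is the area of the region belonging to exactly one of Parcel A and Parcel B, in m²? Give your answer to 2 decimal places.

56.00

|Parcel A∩Parcel B|: x∈[4,8], y∈[1,2] → 4·1 = 4.
|Parcel A △ Parcel B| = |Parcel A| + |Parcel B| − 2·|Parcel A∩Parcel B| = 56 + 8 − 8 = 56.00.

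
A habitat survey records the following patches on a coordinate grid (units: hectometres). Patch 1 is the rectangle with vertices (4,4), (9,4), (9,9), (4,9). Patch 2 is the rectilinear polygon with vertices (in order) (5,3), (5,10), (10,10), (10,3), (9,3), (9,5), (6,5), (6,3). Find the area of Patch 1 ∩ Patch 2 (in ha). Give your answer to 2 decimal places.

17.00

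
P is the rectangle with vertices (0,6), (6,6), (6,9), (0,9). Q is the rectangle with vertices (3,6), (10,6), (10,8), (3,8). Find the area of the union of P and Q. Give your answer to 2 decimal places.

26.00

By inclusion–exclusion:
Individual areas: |P| = 18, |Q| = 14.
|P∩Q|: x∈[3,6], y∈[6,8] → 3·2 = 6.
|P ∪ Q| = 32 − 6 = 26.00.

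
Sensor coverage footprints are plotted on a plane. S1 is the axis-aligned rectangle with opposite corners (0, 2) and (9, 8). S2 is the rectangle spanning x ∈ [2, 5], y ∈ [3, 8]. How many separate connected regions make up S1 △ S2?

1

S1 △ S2 is a single connected region.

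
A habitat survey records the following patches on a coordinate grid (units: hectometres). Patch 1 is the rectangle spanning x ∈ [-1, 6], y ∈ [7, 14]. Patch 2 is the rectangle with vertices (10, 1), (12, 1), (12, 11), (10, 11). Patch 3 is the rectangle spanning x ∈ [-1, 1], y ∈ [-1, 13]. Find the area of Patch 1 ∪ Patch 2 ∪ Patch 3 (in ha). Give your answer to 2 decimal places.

By inclusion–exclusion:
Individual areas: |Patch 1| = 49, |Patch 2| = 20, |Patch 3| = 28.
|Patch 1∩Patch 2| = 0 (no overlap).
|Patch 1∩Patch 3|: x∈[-1,1], y∈[7,13] → 2·6 = 12.
|Patch 2∩Patch 3| = 0 (no overlap).
|Patch 1∩Patch 2∩Patch 3| = 0.
|Patch 1 ∪ Patch 2 ∪ Patch 3| = 97 − 12 + 0 = 85.00.

85.00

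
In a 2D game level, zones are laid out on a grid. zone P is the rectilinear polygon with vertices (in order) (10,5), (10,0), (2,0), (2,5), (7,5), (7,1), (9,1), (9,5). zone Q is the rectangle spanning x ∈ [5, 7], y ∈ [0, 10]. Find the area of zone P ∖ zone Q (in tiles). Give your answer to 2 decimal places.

|zone P| = 32, |zone P∩zone Q| = 10.
|zone P ∖ zone Q| = |zone P| − |zone P∩zone Q| = 32 − 10 = 22.00.

22.00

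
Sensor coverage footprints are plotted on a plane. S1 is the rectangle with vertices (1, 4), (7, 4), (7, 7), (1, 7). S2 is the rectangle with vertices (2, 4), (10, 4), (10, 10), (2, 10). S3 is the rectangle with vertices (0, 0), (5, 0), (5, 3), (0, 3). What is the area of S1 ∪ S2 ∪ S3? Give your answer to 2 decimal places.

66.00

By inclusion–exclusion:
Individual areas: |S1| = 18, |S2| = 48, |S3| = 15.
|S1∩S2|: x∈[2,7], y∈[4,7] → 5·3 = 15.
|S1∩S3| = 0 (no overlap).
|S2∩S3| = 0 (no overlap).
|S1∩S2∩S3| = 0.
|S1 ∪ S2 ∪ S3| = 81 − 15 + 0 = 66.00.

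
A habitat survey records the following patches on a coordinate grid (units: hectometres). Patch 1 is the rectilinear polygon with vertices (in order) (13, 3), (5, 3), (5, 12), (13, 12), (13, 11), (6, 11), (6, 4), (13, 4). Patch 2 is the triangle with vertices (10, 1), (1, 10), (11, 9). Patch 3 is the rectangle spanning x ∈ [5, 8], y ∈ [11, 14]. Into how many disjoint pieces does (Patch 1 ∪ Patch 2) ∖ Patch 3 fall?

2

(Patch 1 ∪ Patch 2) ∖ Patch 3 splits into 2 disjoint pieces (area 48.6375, area 5).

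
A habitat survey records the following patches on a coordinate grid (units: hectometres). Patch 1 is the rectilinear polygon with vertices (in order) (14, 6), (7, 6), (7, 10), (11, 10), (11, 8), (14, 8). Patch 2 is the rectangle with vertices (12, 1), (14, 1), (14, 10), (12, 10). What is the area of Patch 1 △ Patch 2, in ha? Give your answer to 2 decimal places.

|Patch 1| = 22, |Patch 2| = 18, |Patch 1∩Patch 2| = 4.
|Patch 1 △ Patch 2| = |Patch 1| + |Patch 2| − 2·|Patch 1∩Patch 2| = 22 + 18 − 8 = 32.00.

32.00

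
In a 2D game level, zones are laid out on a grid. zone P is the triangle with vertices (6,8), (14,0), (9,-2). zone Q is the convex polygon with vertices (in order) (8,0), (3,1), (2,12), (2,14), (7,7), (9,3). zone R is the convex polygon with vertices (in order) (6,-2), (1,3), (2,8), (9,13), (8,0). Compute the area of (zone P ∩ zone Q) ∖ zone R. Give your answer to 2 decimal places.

|zone P ∩ zone Q| = 6.5263.
|(zone P ∩ zone Q) ∩ zone R| = 4.9456.
|(zone P ∩ zone Q) ∖ zone R| = 6.5263 − 4.9456 = 1.58.

1.58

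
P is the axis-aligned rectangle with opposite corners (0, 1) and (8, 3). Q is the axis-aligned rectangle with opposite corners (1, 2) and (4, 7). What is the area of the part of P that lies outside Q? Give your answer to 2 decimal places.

|P∩Q|: x∈[1,4], y∈[2,3] → 3·1 = 3.
|P| = 16.
|P ∖ Q| = |P| − |P∩Q| = 16 − 3 = 13.00.

13.00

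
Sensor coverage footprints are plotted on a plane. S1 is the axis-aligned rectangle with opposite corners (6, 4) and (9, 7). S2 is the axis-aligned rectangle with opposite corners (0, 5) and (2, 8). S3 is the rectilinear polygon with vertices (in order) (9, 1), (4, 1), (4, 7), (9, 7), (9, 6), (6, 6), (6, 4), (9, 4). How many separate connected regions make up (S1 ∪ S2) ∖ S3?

(S1 ∪ S2) ∖ S3 splits into 2 disjoint pieces (area 6, area 6).

2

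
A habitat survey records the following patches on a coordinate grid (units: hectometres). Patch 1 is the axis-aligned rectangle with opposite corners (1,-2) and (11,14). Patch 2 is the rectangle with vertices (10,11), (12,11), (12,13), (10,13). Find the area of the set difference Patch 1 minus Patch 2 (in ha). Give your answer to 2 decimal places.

158.00

|Patch 1∩Patch 2|: x∈[10,11], y∈[11,13] → 1·2 = 2.
|Patch 1| = 160.
|Patch 1 ∖ Patch 2| = |Patch 1| − |Patch 1∩Patch 2| = 160 − 2 = 158.00.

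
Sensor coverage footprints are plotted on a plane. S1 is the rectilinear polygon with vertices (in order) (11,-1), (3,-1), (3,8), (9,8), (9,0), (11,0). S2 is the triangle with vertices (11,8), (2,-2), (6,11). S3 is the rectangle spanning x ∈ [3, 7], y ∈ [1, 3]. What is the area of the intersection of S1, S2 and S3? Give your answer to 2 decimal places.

The intersection is the polygon with vertices (3.538,3), (6.5,3), (4.7,1), (3,1), (3,1.25).
By the shoelace formula its area is 4.73.

4.73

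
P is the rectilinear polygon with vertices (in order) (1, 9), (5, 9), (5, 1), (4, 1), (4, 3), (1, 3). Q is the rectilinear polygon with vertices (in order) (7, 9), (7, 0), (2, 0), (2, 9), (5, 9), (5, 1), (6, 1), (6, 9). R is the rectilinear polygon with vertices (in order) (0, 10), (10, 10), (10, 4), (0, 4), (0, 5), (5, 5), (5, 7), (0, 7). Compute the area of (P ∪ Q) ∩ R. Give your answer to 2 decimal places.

|P ∪ Q| = 43.
|(P ∪ Q) ∩ R| = 17.00.

17.00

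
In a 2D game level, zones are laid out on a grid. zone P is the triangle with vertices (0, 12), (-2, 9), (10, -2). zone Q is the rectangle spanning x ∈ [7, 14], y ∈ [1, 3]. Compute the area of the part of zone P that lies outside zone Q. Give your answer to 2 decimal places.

28.49

|zone P| = 29, |zone P∩zone Q| = 0.5143.
|zone P ∖ zone Q| = |zone P| − |zone P∩zone Q| = 29 − 0.5143 = 28.49.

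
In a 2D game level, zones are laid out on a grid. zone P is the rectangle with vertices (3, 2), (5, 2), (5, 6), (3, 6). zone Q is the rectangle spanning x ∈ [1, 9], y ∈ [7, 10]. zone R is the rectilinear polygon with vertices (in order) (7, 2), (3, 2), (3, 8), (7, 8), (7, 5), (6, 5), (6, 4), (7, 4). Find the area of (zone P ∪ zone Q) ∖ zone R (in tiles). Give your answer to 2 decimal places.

|zone P ∪ zone Q| = 32.
|(zone P ∪ zone Q) ∩ zone R| = 12.
|(zone P ∪ zone Q) ∖ zone R| = 32 − 12 = 20.00.

20.00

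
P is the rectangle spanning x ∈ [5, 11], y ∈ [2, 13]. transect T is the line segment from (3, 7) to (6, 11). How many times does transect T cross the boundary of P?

The segment meets the boundary at (5,9.667).

1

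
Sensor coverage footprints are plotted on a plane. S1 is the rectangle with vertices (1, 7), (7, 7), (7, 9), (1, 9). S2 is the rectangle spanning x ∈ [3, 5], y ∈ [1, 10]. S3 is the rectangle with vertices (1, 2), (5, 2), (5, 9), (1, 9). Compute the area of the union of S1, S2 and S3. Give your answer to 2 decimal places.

36.00

By inclusion–exclusion:
Individual areas: |S1| = 12, |S2| = 18, |S3| = 28.
|S1∩S2|: x∈[3,5], y∈[7,9] → 2·2 = 4.
|S1∩S3|: x∈[1,5], y∈[7,9] → 4·2 = 8.
|S2∩S3|: x∈[3,5], y∈[2,9] → 2·7 = 14.
|S1∩S2∩S3| = 4.
|S1 ∪ S2 ∪ S3| = 58 − 26 + 4 = 36.00.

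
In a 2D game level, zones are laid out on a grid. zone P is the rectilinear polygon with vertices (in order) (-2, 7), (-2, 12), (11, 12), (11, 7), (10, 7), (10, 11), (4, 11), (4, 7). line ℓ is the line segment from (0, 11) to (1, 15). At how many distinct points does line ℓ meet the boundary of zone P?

The segment meets the boundary at (0.25,12).

1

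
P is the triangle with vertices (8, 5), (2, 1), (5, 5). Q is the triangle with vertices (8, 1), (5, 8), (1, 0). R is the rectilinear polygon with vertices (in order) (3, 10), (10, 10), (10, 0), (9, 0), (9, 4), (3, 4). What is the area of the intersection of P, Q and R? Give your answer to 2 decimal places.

1.86

The intersection is the polygon with vertices (5,5), (6.286,5), (6.667,4.111), (6.5,4), (4.25,4).
By the shoelace formula its area is 1.86.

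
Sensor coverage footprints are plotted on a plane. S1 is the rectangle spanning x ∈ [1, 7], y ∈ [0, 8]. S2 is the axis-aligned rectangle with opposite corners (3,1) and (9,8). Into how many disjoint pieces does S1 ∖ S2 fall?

1

S1 ∖ S2 is a single connected region.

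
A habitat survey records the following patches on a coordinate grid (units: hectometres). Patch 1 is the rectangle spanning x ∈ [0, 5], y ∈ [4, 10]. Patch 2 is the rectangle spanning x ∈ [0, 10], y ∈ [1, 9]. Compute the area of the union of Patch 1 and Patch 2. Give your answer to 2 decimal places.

85.00

By inclusion–exclusion:
Individual areas: |Patch 1| = 30, |Patch 2| = 80.
|Patch 1∩Patch 2|: x∈[0,5], y∈[4,9] → 5·5 = 25.
|Patch 1 ∪ Patch 2| = 110 − 25 = 85.00.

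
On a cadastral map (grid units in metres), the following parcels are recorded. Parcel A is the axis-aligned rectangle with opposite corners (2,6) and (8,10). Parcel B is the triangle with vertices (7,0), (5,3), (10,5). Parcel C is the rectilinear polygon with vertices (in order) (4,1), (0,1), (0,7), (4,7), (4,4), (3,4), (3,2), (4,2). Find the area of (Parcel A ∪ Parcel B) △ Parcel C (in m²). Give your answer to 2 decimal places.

51.50

|Parcel A ∪ Parcel B| = 33.5.
|(Parcel A ∪ Parcel B) ∩ Parcel C| = 2.
|(Parcel A ∪ Parcel B) △ Parcel C| = 33.5 + 22 − 4 = 51.50.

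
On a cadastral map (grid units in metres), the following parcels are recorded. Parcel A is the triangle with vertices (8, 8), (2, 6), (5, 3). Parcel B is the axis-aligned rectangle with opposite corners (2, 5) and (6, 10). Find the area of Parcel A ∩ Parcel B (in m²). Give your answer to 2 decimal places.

The intersection is the polygon with vertices (6,7.333), (6,5), (3,5), (2,6).
By the shoelace formula its area is 6.17.

6.17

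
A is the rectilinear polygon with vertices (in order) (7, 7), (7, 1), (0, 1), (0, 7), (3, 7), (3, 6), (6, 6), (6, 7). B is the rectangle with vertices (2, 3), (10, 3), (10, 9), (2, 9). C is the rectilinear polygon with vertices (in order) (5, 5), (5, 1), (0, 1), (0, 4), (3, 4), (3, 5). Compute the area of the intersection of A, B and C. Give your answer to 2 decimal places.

The intersection is the polygon with vertices (2,3), (2,4), (3,4), (3,5), (5,5), (5,3).
By the shoelace formula its area is 5.00.

5.00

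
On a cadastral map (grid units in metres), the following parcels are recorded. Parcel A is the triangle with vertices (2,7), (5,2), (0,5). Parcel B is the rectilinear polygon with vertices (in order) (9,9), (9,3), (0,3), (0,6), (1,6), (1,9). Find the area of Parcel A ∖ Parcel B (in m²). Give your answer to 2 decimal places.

0.53

|Parcel A| = 8, |Parcel A∩Parcel B| = 7.4667.
|Parcel A ∖ Parcel B| = |Parcel A| − |Parcel A∩Parcel B| = 8 − 7.4667 = 0.53.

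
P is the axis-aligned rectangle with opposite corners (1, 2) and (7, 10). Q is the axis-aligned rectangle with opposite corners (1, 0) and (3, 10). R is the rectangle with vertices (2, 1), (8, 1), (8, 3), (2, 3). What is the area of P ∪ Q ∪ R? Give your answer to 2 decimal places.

58.00

By inclusion–exclusion:
Individual areas: |P| = 48, |Q| = 20, |R| = 12.
|P∩Q|: x∈[1,3], y∈[2,10] → 2·8 = 16.
|P∩R|: x∈[2,7], y∈[2,3] → 5·1 = 5.
|Q∩R|: x∈[2,3], y∈[1,3] → 1·2 = 2.
|P∩Q∩R| = 1.
|P ∪ Q ∪ R| = 80 − 23 + 1 = 58.00.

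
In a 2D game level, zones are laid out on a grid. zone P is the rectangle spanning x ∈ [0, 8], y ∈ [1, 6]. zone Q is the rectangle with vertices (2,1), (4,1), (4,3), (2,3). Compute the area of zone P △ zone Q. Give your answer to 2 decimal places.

36.00

|zone P∩zone Q|: x∈[2,4], y∈[1,3] → 2·2 = 4.
|zone P △ zone Q| = |zone P| + |zone Q| − 2·|zone P∩zone Q| = 40 + 4 − 8 = 36.00.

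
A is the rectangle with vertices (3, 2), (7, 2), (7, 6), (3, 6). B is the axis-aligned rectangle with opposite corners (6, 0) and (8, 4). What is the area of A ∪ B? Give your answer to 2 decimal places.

22.00

By inclusion–exclusion:
Individual areas: |A| = 16, |B| = 8.
|A∩B|: x∈[6,7], y∈[2,4] → 1·2 = 2.
|A ∪ B| = 24 − 2 = 22.00.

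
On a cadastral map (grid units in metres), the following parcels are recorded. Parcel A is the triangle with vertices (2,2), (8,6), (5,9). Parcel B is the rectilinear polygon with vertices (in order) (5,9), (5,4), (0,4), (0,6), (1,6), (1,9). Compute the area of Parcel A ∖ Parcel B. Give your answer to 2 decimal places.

|Parcel A| = 15, |Parcel A∩Parcel B| = 5.3571.
|Parcel A ∖ Parcel B| = |Parcel A| − |Parcel A∩Parcel B| = 15 − 5.3571 = 9.64.

9.64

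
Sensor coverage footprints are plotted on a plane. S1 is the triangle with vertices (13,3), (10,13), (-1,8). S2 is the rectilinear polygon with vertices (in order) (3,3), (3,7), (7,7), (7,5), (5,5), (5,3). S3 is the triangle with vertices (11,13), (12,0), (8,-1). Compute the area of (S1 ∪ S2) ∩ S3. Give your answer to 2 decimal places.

10.72

The region (S1 ∪ S2) ∩ S3 is the polygon with vertices (11.345,8.517), (11.735,3.452), (9.152,4.374), (10.583,11.056).
By the shoelace formula its area is 10.72.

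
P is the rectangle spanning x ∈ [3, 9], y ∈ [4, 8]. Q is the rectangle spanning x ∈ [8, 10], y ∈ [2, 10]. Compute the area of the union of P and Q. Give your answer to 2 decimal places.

By inclusion–exclusion:
Individual areas: |P| = 24, |Q| = 16.
|P∩Q|: x∈[8,9], y∈[4,8] → 1·4 = 4.
|P ∪ Q| = 40 − 4 = 36.00.

36.00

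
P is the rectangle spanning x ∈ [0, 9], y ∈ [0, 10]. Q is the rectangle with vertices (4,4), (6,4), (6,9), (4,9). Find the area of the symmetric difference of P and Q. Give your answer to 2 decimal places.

|P∩Q|: x∈[4,6], y∈[4,9] → 2·5 = 10.
|P △ Q| = |P| + |Q| − 2·|P∩Q| = 90 + 10 − 20 = 80.00.

80.00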